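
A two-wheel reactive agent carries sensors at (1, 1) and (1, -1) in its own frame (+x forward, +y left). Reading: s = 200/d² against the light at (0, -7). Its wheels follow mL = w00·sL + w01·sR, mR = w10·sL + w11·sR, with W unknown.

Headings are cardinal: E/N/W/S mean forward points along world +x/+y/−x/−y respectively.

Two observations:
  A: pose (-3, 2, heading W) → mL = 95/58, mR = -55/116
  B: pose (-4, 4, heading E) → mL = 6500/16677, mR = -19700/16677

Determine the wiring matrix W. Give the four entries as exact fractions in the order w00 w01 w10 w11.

1 -1/2 1/2 -1

obs A: pose=(-3,2,W) → sL=5/2, sR=50/29, mL=95/58, mR=-55/116
obs B: pose=(-4,4,E) → sL=200/153, sR=200/109, mL=6500/16677, mR=-19700/16677
sensor matrix S = [[5/2, 50/29], [200/153, 200/109]]; det S = 1128500/483633
solve [mL_A; mL_B] = S·[w00; w01] and [mR_A; mR_B] = S·[w10; w11]:
  w00 = 1, w01 = -1/2, w10 = 1/2, w11 = -1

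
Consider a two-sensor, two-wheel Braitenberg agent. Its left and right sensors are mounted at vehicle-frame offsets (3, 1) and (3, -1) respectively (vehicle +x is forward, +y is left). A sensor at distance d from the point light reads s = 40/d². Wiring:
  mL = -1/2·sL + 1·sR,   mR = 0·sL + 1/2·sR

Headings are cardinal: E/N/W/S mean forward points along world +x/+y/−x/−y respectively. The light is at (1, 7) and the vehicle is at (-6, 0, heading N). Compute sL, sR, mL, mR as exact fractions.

1/2 10/13 27/52 5/13

left sensor world pos  = (-7, 3); dL² = 80
right sensor world pos = (-5, 3); dR² = 52
sL = 40/80 = 1/2
sR = 40/52 = 10/13
mL = -1/2·sL + 1·sR = 27/52
mR = 0·sL + 1/2·sR = 5/13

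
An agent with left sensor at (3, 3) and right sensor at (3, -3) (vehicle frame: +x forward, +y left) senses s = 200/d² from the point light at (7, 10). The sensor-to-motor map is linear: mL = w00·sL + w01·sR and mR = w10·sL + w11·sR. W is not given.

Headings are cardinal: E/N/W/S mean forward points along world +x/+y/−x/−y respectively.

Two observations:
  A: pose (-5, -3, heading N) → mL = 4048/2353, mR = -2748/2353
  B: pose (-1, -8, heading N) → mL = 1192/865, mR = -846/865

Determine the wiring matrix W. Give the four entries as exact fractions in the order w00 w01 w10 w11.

1 1 -1 -1/2

obs A: pose=(-5,-3,N) → sL=8/13, sR=200/181, mL=4048/2353, mR=-2748/2353
obs B: pose=(-1,-8,N) → sL=100/173, sR=4/5, mL=1192/865, mR=-846/865
sensor matrix S = [[8/13, 200/181], [100/173, 4/5]]; det S = -297984/2035345
solve [mL_A; mL_B] = S·[w00; w01] and [mR_A; mR_B] = S·[w10; w11]:
  w00 = 1, w01 = 1, w10 = -1, w11 = -1/2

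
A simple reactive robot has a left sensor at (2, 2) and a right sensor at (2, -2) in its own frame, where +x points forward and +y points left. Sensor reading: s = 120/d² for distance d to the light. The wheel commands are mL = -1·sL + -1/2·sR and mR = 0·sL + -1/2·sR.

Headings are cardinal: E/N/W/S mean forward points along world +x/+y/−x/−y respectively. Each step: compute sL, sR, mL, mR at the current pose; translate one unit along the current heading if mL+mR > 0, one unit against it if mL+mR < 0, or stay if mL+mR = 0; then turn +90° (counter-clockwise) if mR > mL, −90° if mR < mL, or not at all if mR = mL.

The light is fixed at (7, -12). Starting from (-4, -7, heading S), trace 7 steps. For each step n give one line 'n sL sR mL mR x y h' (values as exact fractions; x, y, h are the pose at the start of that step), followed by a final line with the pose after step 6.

0 4/3 60/89 -446/267 -30/89 -4 -7 S
1 24/29 120/97 -4068/2813 -60/97 -4 -6 E
2 6/13 30/41 -441/533 -15/41 -5 -6 N
3 24/41 24/49 -1668/2009 -12/49 -5 -7 W
4 4/3 60/89 -446/267 -30/89 -4 -7 S
5 24/29 120/97 -4068/2813 -60/97 -4 -6 E
6 6/13 30/41 -441/533 -15/41 -5 -6 N
final -5 -7 W

n=0: pose=(-4,-7,S); sL=4/3, sR=60/89; mL=-446/267, mR=-30/89; mL+mR=-536/267 → advance -1; mR−mL=4/3 → turn +1·90°
n=1: pose=(-4,-6,E); sL=24/29, sR=120/97; mL=-4068/2813, mR=-60/97; mL+mR=-5808/2813 → advance -1; mR−mL=24/29 → turn +1·90°
n=2: pose=(-5,-6,N); sL=6/13, sR=30/41; mL=-441/533, mR=-15/41; mL+mR=-636/533 → advance -1; mR−mL=6/13 → turn +1·90°
n=3: pose=(-5,-7,W); sL=24/41, sR=24/49; mL=-1668/2009, mR=-12/49; mL+mR=-2160/2009 → advance -1; mR−mL=24/41 → turn +1·90°
n=4: pose=(-4,-7,S); sL=4/3, sR=60/89; mL=-446/267, mR=-30/89; mL+mR=-536/267 → advance -1; mR−mL=4/3 → turn +1·90°
n=5: pose=(-4,-6,E); sL=24/29, sR=120/97; mL=-4068/2813, mR=-60/97; mL+mR=-5808/2813 → advance -1; mR−mL=24/29 → turn +1·90°
n=6: pose=(-5,-6,N); sL=6/13, sR=30/41; mL=-441/533, mR=-15/41; mL+mR=-636/533 → advance -1; mR−mL=6/13 → turn +1·90°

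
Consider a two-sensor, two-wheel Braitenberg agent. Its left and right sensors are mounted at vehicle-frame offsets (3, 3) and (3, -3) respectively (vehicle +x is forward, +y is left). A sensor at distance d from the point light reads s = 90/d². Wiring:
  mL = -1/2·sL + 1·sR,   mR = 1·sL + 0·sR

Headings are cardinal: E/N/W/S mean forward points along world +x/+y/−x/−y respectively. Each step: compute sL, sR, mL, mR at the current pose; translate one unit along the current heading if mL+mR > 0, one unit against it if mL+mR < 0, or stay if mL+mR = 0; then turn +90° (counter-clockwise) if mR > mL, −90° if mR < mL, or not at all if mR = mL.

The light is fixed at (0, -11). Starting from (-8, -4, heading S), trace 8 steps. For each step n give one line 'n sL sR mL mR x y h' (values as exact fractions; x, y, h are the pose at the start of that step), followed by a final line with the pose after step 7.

n=0: pose=(-8,-4,S); sL=90/41, sR=90/137; mL=-2475/5617, mR=90/41; mL+mR=9855/5617 → advance +1; mR−mL=14805/5617 → turn +1·90°
n=1: pose=(-8,-5,E); sL=45/53, sR=45/17; mL=4005/1802, mR=45/53; mL+mR=5535/1802 → advance +1; mR−mL=-2475/1802 → turn -1·90°
n=2: pose=(-7,-5,S); sL=18/5, sR=90/109; mL=-531/545, mR=18/5; mL+mR=1431/545 → advance +1; mR−mL=2493/545 → turn +1·90°
n=3: pose=(-7,-6,E); sL=9/8, sR=9/2; mL=63/16, mR=9/8; mL+mR=81/16 → advance +1; mR−mL=-45/16 → turn -1·90°
n=4: pose=(-6,-6,S); sL=90/13, sR=18/17; mL=-531/221, mR=90/13; mL+mR=999/221 → advance +1; mR−mL=2061/221 → turn +1·90°
n=5: pose=(-6,-7,E); sL=45/29, sR=9; mL=477/58, mR=45/29; mL+mR=567/58 → advance +1; mR−mL=-387/58 → turn -1·90°
n=6: pose=(-5,-7,S); sL=18, sR=18/13; mL=-99/13, mR=18; mL+mR=135/13 → advance +1; mR−mL=333/13 → turn +1·90°
n=7: pose=(-5,-8,E); sL=9/4, sR=45/2; mL=171/8, mR=9/4; mL+mR=189/8 → advance +1; mR−mL=-153/8 → turn -1·90°

0 90/41 90/137 -2475/5617 90/41 -8 -4 S
1 45/53 45/17 4005/1802 45/53 -8 -5 E
2 18/5 90/109 -531/545 18/5 -7 -5 S
3 9/8 9/2 63/16 9/8 -7 -6 E
4 90/13 18/17 -531/221 90/13 -6 -6 S
5 45/29 9 477/58 45/29 -6 -7 E
6 18 18/13 -99/13 18 -5 -7 S
7 9/4 45/2 171/8 9/4 -5 -8 E
final -4 -8 S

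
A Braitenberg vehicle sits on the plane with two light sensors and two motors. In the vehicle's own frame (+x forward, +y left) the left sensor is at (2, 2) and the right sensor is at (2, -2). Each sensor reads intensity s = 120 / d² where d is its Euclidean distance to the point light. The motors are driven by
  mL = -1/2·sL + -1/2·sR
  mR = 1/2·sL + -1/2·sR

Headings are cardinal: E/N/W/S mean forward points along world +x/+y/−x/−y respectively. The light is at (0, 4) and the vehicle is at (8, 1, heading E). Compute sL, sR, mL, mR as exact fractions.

120/101 24/25 -2712/2525 288/2525

left sensor world pos  = (10, 3); dL² = 101
right sensor world pos = (10, -1); dR² = 125
sL = 120/101 = 120/101
sR = 120/125 = 24/25
mL = -1/2·sL + -1/2·sR = -2712/2525
mR = 1/2·sL + -1/2·sR = 288/2525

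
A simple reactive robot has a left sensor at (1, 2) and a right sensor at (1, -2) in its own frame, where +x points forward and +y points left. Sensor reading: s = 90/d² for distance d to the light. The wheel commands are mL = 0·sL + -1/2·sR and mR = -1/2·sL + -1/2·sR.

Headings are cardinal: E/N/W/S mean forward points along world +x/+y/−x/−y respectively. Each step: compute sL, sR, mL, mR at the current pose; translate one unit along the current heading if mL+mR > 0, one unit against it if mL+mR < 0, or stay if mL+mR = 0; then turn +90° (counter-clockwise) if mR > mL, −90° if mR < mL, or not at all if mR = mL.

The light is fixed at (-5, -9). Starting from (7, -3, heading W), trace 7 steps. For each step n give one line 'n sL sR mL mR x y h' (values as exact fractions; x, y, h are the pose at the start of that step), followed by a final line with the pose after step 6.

0 90/137 18/37 -9/37 -2898/5069 7 -3 W
1 9/17 45/137 -45/274 -999/2329 8 -3 N
2 18/49 18/41 -9/41 -810/2009 8 -4 E
3 45/106 45/58 -45/116 -1845/3074 7 -4 S
4 90/137 18/37 -9/37 -2898/5069 7 -3 W
5 9/17 45/137 -45/274 -999/2329 8 -3 N
6 18/49 18/41 -9/41 -810/2009 8 -4 E
final 7 -4 S

n=0: pose=(7,-3,W); sL=90/137, sR=18/37; mL=-9/37, mR=-2898/5069; mL+mR=-4131/5069 → advance -1; mR−mL=-45/137 → turn -1·90°
n=1: pose=(8,-3,N); sL=9/17, sR=45/137; mL=-45/274, mR=-999/2329; mL+mR=-2763/4658 → advance -1; mR−mL=-9/34 → turn -1·90°
n=2: pose=(8,-4,E); sL=18/49, sR=18/41; mL=-9/41, mR=-810/2009; mL+mR=-1251/2009 → advance -1; mR−mL=-9/49 → turn -1·90°
n=3: pose=(7,-4,S); sL=45/106, sR=45/58; mL=-45/116, mR=-1845/3074; mL+mR=-6075/6148 → advance -1; mR−mL=-45/212 → turn -1·90°
n=4: pose=(7,-3,W); sL=90/137, sR=18/37; mL=-9/37, mR=-2898/5069; mL+mR=-4131/5069 → advance -1; mR−mL=-45/137 → turn -1·90°
n=5: pose=(8,-3,N); sL=9/17, sR=45/137; mL=-45/274, mR=-999/2329; mL+mR=-2763/4658 → advance -1; mR−mL=-9/34 → turn -1·90°
n=6: pose=(8,-4,E); sL=18/49, sR=18/41; mL=-9/41, mR=-810/2009; mL+mR=-1251/2009 → advance -1; mR−mL=-9/49 → turn -1·90°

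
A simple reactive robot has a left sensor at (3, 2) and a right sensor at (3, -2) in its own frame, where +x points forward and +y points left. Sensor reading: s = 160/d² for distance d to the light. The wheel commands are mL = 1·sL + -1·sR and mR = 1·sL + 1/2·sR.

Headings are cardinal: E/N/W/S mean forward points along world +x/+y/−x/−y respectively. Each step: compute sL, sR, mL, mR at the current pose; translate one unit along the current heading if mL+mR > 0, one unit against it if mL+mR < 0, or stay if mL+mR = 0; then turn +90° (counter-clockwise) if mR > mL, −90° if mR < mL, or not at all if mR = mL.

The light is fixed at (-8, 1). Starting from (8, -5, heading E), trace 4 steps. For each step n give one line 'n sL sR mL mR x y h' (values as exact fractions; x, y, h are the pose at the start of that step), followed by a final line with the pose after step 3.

n=0: pose=(8,-5,E); sL=160/377, sR=32/85; mL=1536/32045, mR=19632/32045; mL+mR=21168/32045 → advance +1; mR−mL=48/85 → turn +1·90°
n=1: pose=(9,-5,N); sL=80/117, sR=16/37; mL=1088/4329, mR=3896/4329; mL+mR=4984/4329 → advance +1; mR−mL=24/37 → turn +1·90°
n=2: pose=(9,-4,W); sL=32/49, sR=32/41; mL=-256/2009, mR=2096/2009; mL+mR=1840/2009 → advance +1; mR−mL=48/41 → turn +1·90°
n=3: pose=(8,-4,S); sL=40/97, sR=8/13; mL=-256/1261, mR=908/1261; mL+mR=652/1261 → advance +1; mR−mL=12/13 → turn +1·90°

0 160/377 32/85 1536/32045 19632/32045 8 -5 E
1 80/117 16/37 1088/4329 3896/4329 9 -5 N
2 32/49 32/41 -256/2009 2096/2009 9 -4 W
3 40/97 8/13 -256/1261 908/1261 8 -4 S
final 8 -5 E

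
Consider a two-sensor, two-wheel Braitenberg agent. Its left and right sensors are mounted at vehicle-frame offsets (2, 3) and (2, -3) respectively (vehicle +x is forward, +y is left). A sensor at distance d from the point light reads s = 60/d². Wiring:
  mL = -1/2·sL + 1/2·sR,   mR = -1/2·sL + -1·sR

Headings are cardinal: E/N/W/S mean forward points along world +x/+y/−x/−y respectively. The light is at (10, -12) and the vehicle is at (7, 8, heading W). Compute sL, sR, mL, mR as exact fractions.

left sensor world pos  = (5, 5); dL² = 314
right sensor world pos = (5, 11); dR² = 554
sL = 60/314 = 30/157
sR = 60/554 = 30/277
mL = -1/2·sL + 1/2·sR = -1800/43489
mR = -1/2·sL + -1·sR = -8865/43489

30/157 30/277 -1800/43489 -8865/43489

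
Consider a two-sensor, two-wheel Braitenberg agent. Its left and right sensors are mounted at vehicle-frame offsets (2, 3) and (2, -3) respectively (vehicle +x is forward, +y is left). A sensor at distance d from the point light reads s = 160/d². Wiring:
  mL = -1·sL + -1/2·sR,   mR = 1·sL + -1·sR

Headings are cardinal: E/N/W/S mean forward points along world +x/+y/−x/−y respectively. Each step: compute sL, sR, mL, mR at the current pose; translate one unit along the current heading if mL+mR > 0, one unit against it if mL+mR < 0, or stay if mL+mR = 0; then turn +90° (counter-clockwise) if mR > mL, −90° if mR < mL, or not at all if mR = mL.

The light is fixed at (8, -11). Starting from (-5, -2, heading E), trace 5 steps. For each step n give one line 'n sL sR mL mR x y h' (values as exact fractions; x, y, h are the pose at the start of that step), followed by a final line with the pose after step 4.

n=0: pose=(-5,-2,E); sL=32/53, sR=160/157; mL=-9264/8321, mR=-3456/8321; mL+mR=-240/157 → advance -1; mR−mL=5808/8321 → turn +1·90°
n=1: pose=(-6,-2,N); sL=16/41, sR=80/121; mL=-3576/4961, mR=-1344/4961; mL+mR=-120/121 → advance -1; mR−mL=2232/4961 → turn +1·90°
n=2: pose=(-6,-3,W); sL=160/281, sR=160/377; mL=-82800/105937, mR=15360/105937; mL+mR=-240/377 → advance -1; mR−mL=98160/105937 → turn +1·90°
n=3: pose=(-5,-3,S); sL=20/17, sR=40/73; mL=-1800/1241, mR=780/1241; mL+mR=-60/73 → advance -1; mR−mL=2580/1241 → turn +1·90°
n=4: pose=(-5,-2,E); sL=32/53, sR=160/157; mL=-9264/8321, mR=-3456/8321; mL+mR=-240/157 → advance -1; mR−mL=5808/8321 → turn +1·90°

0 32/53 160/157 -9264/8321 -3456/8321 -5 -2 E
1 16/41 80/121 -3576/4961 -1344/4961 -6 -2 N
2 160/281 160/377 -82800/105937 15360/105937 -6 -3 W
3 20/17 40/73 -1800/1241 780/1241 -5 -3 S
4 32/53 160/157 -9264/8321 -3456/8321 -5 -2 E
final -6 -2 N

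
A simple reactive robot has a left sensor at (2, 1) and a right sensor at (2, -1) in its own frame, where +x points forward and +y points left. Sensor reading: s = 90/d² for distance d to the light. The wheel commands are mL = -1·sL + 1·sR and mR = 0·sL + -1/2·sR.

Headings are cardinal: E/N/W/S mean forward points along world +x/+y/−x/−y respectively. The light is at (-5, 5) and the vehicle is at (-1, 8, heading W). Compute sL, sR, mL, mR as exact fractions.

left sensor world pos  = (-3, 7); dL² = 8
right sensor world pos = (-3, 9); dR² = 20
sL = 90/8 = 45/4
sR = 90/20 = 9/2
mL = -1·sL + 1·sR = -27/4
mR = 0·sL + -1/2·sR = -9/4

45/4 9/2 -27/4 -9/4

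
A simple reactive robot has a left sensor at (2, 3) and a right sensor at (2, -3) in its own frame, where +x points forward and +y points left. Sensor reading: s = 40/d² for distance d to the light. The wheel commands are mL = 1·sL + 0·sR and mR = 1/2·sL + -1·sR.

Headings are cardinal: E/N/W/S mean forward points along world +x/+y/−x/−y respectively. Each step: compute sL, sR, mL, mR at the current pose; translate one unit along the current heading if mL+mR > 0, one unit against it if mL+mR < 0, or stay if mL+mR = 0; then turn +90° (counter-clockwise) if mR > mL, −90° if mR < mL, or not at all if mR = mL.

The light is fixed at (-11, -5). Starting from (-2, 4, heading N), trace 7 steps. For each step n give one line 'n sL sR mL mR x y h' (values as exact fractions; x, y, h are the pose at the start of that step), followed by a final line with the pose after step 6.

0 40/157 8/53 40/157 -196/8321 -2 4 N
1 4/29 4/17 4/29 -82/493 -2 5 E
2 8/37 40/89 8/37 -1124/3293 -3 5 S
3 2/5 5/29 2/5 4/145 -3 6 W
4 8/37 40/269 8/37 -404/9953 -4 6 N
5 20/153 20/81 20/153 -250/1377 -4 7 E
6 40/181 40/109 40/181 -5060/19729 -5 7 S
final -5 8 W

n=0: pose=(-2,4,N); sL=40/157, sR=8/53; mL=40/157, mR=-196/8321; mL+mR=1924/8321 → advance +1; mR−mL=-2316/8321 → turn -1·90°
n=1: pose=(-2,5,E); sL=4/29, sR=4/17; mL=4/29, mR=-82/493; mL+mR=-14/493 → advance -1; mR−mL=-150/493 → turn -1·90°
n=2: pose=(-3,5,S); sL=8/37, sR=40/89; mL=8/37, mR=-1124/3293; mL+mR=-412/3293 → advance -1; mR−mL=-1836/3293 → turn -1·90°
n=3: pose=(-3,6,W); sL=2/5, sR=5/29; mL=2/5, mR=4/145; mL+mR=62/145 → advance +1; mR−mL=-54/145 → turn -1·90°
n=4: pose=(-4,6,N); sL=8/37, sR=40/269; mL=8/37, mR=-404/9953; mL+mR=1748/9953 → advance +1; mR−mL=-2556/9953 → turn -1·90°
n=5: pose=(-4,7,E); sL=20/153, sR=20/81; mL=20/153, mR=-250/1377; mL+mR=-70/1377 → advance -1; mR−mL=-430/1377 → turn -1·90°
n=6: pose=(-5,7,S); sL=40/181, sR=40/109; mL=40/181, mR=-5060/19729; mL+mR=-700/19729 → advance -1; mR−mL=-9420/19729 → turn -1·90°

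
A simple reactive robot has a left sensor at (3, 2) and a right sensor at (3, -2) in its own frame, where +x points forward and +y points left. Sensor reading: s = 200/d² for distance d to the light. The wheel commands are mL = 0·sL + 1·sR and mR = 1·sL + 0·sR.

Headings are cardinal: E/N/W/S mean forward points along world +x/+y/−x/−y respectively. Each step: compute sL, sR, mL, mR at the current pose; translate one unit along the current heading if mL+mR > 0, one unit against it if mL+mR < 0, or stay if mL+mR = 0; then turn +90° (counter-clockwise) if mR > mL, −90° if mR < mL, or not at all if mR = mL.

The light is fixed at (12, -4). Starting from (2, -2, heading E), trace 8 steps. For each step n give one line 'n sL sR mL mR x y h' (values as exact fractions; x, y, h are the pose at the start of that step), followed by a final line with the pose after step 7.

n=0: pose=(2,-2,E); sL=40/13, sR=200/49; mL=200/49, mR=40/13; mL+mR=4560/637 → advance +1; mR−mL=-640/637 → turn -1·90°
n=1: pose=(3,-2,S); sL=4, sR=100/61; mL=100/61, mR=4; mL+mR=344/61 → advance +1; mR−mL=144/61 → turn +1·90°
n=2: pose=(3,-3,E); sL=40/9, sR=200/37; mL=200/37, mR=40/9; mL+mR=3280/333 → advance +1; mR−mL=-320/333 → turn -1·90°
n=3: pose=(4,-3,S); sL=5, sR=25/13; mL=25/13, mR=5; mL+mR=90/13 → advance +1; mR−mL=40/13 → turn +1·90°
n=4: pose=(4,-4,E); sL=200/29, sR=200/29; mL=200/29, mR=200/29; mL+mR=400/29 → advance +1; mR−mL=0 → turn +0·90°
n=5: pose=(5,-4,E); sL=10, sR=10; mL=10, mR=10; mL+mR=20 → advance +1; mR−mL=0 → turn +0·90°
n=6: pose=(6,-4,E); sL=200/13, sR=200/13; mL=200/13, mR=200/13; mL+mR=400/13 → advance +1; mR−mL=0 → turn +0·90°
n=7: pose=(7,-4,E); sL=25, sR=25; mL=25, mR=25; mL+mR=50 → advance +1; mR−mL=0 → turn +0·90°

0 40/13 200/49 200/49 40/13 2 -2 E
1 4 100/61 100/61 4 3 -2 S
2 40/9 200/37 200/37 40/9 3 -3 E
3 5 25/13 25/13 5 4 -3 S
4 200/29 200/29 200/29 200/29 4 -4 E
5 10 10 10 10 5 -4 E
6 200/13 200/13 200/13 200/13 6 -4 E
7 25 25 25 25 7 -4 E
final 8 -4 E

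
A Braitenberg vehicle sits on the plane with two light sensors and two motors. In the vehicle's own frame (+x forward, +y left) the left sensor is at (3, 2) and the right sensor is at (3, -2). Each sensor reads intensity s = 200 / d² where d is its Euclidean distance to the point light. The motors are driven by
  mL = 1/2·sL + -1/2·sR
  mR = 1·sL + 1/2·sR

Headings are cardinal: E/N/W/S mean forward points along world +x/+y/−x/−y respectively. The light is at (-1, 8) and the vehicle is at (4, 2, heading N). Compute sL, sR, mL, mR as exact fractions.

100/9 100/29 1000/261 3350/261

left sensor world pos  = (2, 5); dL² = 18
right sensor world pos = (6, 5); dR² = 58
sL = 200/18 = 100/9
sR = 200/58 = 100/29
mL = 1/2·sL + -1/2·sR = 1000/261
mR = 1·sL + 1/2·sR = 3350/261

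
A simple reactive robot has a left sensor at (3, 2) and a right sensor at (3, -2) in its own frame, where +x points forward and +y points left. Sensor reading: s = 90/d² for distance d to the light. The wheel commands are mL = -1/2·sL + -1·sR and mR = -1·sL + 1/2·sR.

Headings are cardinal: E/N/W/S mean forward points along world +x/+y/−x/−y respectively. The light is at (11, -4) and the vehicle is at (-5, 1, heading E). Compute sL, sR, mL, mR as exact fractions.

45/109 45/89 -13815/19402 -3105/19402

left sensor world pos  = (-2, 3); dL² = 218
right sensor world pos = (-2, -1); dR² = 178
sL = 90/218 = 45/109
sR = 90/178 = 45/89
mL = -1/2·sL + -1·sR = -13815/19402
mR = -1·sL + 1/2·sR = -3105/19402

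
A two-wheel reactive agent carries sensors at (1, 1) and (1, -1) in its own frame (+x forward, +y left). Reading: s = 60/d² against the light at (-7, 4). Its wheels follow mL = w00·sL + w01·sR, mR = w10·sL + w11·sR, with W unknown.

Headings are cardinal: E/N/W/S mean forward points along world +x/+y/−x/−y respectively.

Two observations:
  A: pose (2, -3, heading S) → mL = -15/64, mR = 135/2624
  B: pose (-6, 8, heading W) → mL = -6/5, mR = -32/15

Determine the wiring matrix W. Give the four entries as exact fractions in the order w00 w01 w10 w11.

obs A: pose=(2,-3,S) → sL=15/41, sR=15/32, mL=-15/64, mR=135/2624
obs B: pose=(-6,8,W) → sL=20/3, sR=12/5, mL=-6/5, mR=-32/15
sensor matrix S = [[15/41, 15/32], [20/3, 12/5]]; det S = -737/328
solve [mL_A; mL_B] = S·[w00; w01] and [mR_A; mR_B] = S·[w10; w11]:
  w00 = 0, w01 = -1/2, w10 = -1/2, w11 = 1/2

0 -1/2 -1/2 1/2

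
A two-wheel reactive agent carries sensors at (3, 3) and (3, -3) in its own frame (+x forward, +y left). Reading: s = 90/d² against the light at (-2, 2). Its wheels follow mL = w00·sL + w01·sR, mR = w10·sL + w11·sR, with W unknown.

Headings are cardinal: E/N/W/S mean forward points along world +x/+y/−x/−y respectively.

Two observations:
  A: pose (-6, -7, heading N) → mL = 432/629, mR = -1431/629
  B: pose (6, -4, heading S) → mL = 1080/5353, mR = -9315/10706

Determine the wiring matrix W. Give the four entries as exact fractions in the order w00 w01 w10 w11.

-1/2 1/2 -1 -1/2

obs A: pose=(-6,-7,N) → sL=18/17, sR=90/37, mL=432/629, mR=-1431/629
obs B: pose=(6,-4,S) → sL=45/101, sR=45/53, mL=1080/5353, mR=-9315/10706
sensor matrix S = [[18/17, 90/37], [45/101, 45/53]]; det S = -622080/3367037
solve [mL_A; mL_B] = S·[w00; w01] and [mR_A; mR_B] = S·[w10; w11]:
  w00 = -1/2, w01 = 1/2, w10 = -1, w11 = -1/2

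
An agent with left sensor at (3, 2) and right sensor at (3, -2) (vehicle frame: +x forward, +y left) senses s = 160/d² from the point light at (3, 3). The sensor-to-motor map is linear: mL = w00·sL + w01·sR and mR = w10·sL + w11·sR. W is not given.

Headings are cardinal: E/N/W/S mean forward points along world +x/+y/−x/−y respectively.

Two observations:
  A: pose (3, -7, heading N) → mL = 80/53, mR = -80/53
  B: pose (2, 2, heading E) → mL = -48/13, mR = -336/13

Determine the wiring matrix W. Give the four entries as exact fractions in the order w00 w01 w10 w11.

-1/2 1 -1 1/2

obs A: pose=(3,-7,N) → sL=160/53, sR=160/53, mL=80/53, mR=-80/53
obs B: pose=(2,2,E) → sL=32, sR=160/13, mL=-48/13, mR=-336/13
sensor matrix S = [[160/53, 160/53], [32, 160/13]]; det S = -40960/689
solve [mL_A; mL_B] = S·[w00; w01] and [mR_A; mR_B] = S·[w10; w11]:
  w00 = -1/2, w01 = 1, w10 = -1, w11 = 1/2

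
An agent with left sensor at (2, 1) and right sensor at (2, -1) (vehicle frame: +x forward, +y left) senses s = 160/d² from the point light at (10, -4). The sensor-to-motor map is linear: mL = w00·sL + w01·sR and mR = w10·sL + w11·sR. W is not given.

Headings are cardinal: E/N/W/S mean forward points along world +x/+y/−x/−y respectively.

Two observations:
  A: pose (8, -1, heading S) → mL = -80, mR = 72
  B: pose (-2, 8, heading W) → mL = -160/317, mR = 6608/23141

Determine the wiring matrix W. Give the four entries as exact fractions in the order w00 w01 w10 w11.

obs A: pose=(8,-1,S) → sL=80, sR=16, mL=-80, mR=72
obs B: pose=(-2,8,W) → sL=160/317, sR=32/73, mL=-160/317, mR=6608/23141
sensor matrix S = [[80, 16], [160/317, 32/73]]; det S = 624640/23141
solve [mL_A; mL_B] = S·[w00; w01] and [mR_A; mR_B] = S·[w10; w11]:
  w00 = -1, w01 = 0, w10 = 1, w11 = -1/2

-1 0 1 -1/2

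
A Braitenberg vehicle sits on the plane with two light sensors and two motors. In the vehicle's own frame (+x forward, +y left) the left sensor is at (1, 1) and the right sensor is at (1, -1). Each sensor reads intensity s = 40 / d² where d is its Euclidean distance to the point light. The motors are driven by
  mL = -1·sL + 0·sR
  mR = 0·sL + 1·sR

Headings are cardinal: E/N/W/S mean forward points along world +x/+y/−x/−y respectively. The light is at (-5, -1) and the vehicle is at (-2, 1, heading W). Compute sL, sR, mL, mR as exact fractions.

left sensor world pos  = (-3, 0); dL² = 5
right sensor world pos = (-3, 2); dR² = 13
sL = 40/5 = 8
sR = 40/13 = 40/13
mL = -1·sL + 0·sR = -8
mR = 0·sL + 1·sR = 40/13

8 40/13 -8 40/13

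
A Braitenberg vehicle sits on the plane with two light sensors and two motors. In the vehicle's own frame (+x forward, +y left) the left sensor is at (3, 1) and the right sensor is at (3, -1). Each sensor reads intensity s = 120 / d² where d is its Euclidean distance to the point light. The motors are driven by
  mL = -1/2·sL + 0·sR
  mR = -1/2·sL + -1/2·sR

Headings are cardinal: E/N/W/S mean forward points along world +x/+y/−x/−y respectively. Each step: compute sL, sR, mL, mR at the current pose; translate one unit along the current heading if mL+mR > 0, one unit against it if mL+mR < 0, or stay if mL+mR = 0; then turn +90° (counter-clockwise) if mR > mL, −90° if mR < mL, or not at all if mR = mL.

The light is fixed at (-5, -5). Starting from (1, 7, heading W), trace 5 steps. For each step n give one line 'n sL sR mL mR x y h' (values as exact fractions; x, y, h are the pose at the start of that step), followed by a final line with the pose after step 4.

0 12/13 60/89 -6/13 -924/1157 1 7 W
1 40/87 120/289 -20/87 -11000/25143 2 7 N
2 30/61 3/5 -15/61 -333/610 2 6 E
3 120/113 120/89 -60/113 -12120/10057 1 6 S
4 12/13 60/89 -6/13 -924/1157 1 7 W
final 2 7 N

n=0: pose=(1,7,W); sL=12/13, sR=60/89; mL=-6/13, mR=-924/1157; mL+mR=-1458/1157 → advance -1; mR−mL=-30/89 → turn -1·90°
n=1: pose=(2,7,N); sL=40/87, sR=120/289; mL=-20/87, mR=-11000/25143; mL+mR=-16780/25143 → advance -1; mR−mL=-60/289 → turn -1·90°
n=2: pose=(2,6,E); sL=30/61, sR=3/5; mL=-15/61, mR=-333/610; mL+mR=-483/610 → advance -1; mR−mL=-3/10 → turn -1·90°
n=3: pose=(1,6,S); sL=120/113, sR=120/89; mL=-60/113, mR=-12120/10057; mL+mR=-17460/10057 → advance -1; mR−mL=-60/89 → turn -1·90°
n=4: pose=(1,7,W); sL=12/13, sR=60/89; mL=-6/13, mR=-924/1157; mL+mR=-1458/1157 → advance -1; mR−mL=-30/89 → turn -1·90°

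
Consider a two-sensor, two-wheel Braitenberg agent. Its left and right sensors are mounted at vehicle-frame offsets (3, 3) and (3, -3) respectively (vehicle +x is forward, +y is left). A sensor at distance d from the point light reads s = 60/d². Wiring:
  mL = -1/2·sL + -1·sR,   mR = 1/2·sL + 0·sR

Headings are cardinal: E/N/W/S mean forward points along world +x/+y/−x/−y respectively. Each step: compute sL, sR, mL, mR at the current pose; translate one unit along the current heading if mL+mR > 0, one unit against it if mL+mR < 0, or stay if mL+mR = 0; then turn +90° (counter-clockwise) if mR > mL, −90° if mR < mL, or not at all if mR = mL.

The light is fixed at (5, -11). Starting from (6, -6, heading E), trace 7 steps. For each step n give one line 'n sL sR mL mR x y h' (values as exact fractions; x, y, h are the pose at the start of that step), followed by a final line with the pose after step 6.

n=0: pose=(6,-6,E); sL=3/4, sR=3; mL=-27/8, mR=3/8; mL+mR=-3 → advance -1; mR−mL=15/4 → turn +1·90°
n=1: pose=(5,-6,N); sL=60/73, sR=60/73; mL=-90/73, mR=30/73; mL+mR=-60/73 → advance -1; mR−mL=120/73 → turn +1·90°
n=2: pose=(5,-7,W); sL=6, sR=30/29; mL=-117/29, mR=3; mL+mR=-30/29 → advance -1; mR−mL=204/29 → turn +1·90°
n=3: pose=(6,-7,S); sL=60/17, sR=12; mL=-234/17, mR=30/17; mL+mR=-12 → advance -1; mR−mL=264/17 → turn +1·90°
n=4: pose=(6,-6,E); sL=3/4, sR=3; mL=-27/8, mR=3/8; mL+mR=-3 → advance -1; mR−mL=15/4 → turn +1·90°
n=5: pose=(5,-6,N); sL=60/73, sR=60/73; mL=-90/73, mR=30/73; mL+mR=-60/73 → advance -1; mR−mL=120/73 → turn +1·90°
n=6: pose=(5,-7,W); sL=6, sR=30/29; mL=-117/29, mR=3; mL+mR=-30/29 → advance -1; mR−mL=204/29 → turn +1·90°

0 3/4 3 -27/8 3/8 6 -6 E
1 60/73 60/73 -90/73 30/73 5 -6 N
2 6 30/29 -117/29 3 5 -7 W
3 60/17 12 -234/17 30/17 6 -7 S
4 3/4 3 -27/8 3/8 6 -6 E
5 60/73 60/73 -90/73 30/73 5 -6 N
6 6 30/29 -117/29 3 5 -7 W
final 6 -7 S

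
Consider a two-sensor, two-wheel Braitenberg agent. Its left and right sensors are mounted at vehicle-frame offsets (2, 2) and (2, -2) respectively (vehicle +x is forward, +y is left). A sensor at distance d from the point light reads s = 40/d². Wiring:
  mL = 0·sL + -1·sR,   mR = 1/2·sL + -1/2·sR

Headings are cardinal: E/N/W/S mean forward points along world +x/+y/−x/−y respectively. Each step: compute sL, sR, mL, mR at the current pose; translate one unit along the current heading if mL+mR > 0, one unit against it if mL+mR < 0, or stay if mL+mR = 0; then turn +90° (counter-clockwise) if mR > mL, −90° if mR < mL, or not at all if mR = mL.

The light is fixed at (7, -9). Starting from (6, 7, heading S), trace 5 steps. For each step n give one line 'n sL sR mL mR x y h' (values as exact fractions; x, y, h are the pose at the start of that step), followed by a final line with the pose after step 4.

0 40/197 8/41 -8/41 32/8077 6 7 S
1 20/181 20/113 -20/113 -680/20453 6 8 E
2 40/377 40/361 -40/361 -320/136097 5 8 N
3 10/53 2/17 -2/17 32/901 5 7 W
4 40/197 8/41 -8/41 32/8077 6 7 S
final 6 8 E

n=0: pose=(6,7,S); sL=40/197, sR=8/41; mL=-8/41, mR=32/8077; mL+mR=-1544/8077 → advance -1; mR−mL=1608/8077 → turn +1·90°
n=1: pose=(6,8,E); sL=20/181, sR=20/113; mL=-20/113, mR=-680/20453; mL+mR=-4300/20453 → advance -1; mR−mL=2940/20453 → turn +1·90°
n=2: pose=(5,8,N); sL=40/377, sR=40/361; mL=-40/361, mR=-320/136097; mL+mR=-15400/136097 → advance -1; mR−mL=14760/136097 → turn +1·90°
n=3: pose=(5,7,W); sL=10/53, sR=2/17; mL=-2/17, mR=32/901; mL+mR=-74/901 → advance -1; mR−mL=138/901 → turn +1·90°
n=4: pose=(6,7,S); sL=40/197, sR=8/41; mL=-8/41, mR=32/8077; mL+mR=-1544/8077 → advance -1; mR−mL=1608/8077 → turn +1·90°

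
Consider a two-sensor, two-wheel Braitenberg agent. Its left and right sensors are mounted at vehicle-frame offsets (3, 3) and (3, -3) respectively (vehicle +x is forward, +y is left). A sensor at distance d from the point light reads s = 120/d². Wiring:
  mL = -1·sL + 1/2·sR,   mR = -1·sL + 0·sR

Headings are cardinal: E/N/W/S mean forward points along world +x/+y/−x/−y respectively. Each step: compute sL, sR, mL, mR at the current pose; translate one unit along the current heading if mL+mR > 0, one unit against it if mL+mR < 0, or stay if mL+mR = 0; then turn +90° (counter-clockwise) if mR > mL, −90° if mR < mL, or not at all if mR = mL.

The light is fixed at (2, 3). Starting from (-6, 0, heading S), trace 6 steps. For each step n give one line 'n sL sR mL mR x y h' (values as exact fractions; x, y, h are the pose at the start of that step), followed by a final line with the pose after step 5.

0 120/61 120/157 -15180/9577 -120/61 -6 0 S
1 60/73 60/61 -1470/4453 -60/73 -6 1 W
2 120/101 120/17 4020/1717 -120/101 -5 1 N
3 6 15/4 -33/8 -6 -5 2 E
4 120/41 120/137 -13980/5617 -120/41 -6 2 S
5 12/13 12/13 -6/13 -12/13 -6 3 W
final -5 3 N

n=0: pose=(-6,0,S); sL=120/61, sR=120/157; mL=-15180/9577, mR=-120/61; mL+mR=-34020/9577 → advance -1; mR−mL=-60/157 → turn -1·90°
n=1: pose=(-6,1,W); sL=60/73, sR=60/61; mL=-1470/4453, mR=-60/73; mL+mR=-5130/4453 → advance -1; mR−mL=-30/61 → turn -1·90°
n=2: pose=(-5,1,N); sL=120/101, sR=120/17; mL=4020/1717, mR=-120/101; mL+mR=1980/1717 → advance +1; mR−mL=-60/17 → turn -1·90°
n=3: pose=(-5,2,E); sL=6, sR=15/4; mL=-33/8, mR=-6; mL+mR=-81/8 → advance -1; mR−mL=-15/8 → turn -1·90°
n=4: pose=(-6,2,S); sL=120/41, sR=120/137; mL=-13980/5617, mR=-120/41; mL+mR=-30420/5617 → advance -1; mR−mL=-60/137 → turn -1·90°
n=5: pose=(-6,3,W); sL=12/13, sR=12/13; mL=-6/13, mR=-12/13; mL+mR=-18/13 → advance -1; mR−mL=-6/13 → turn -1·90°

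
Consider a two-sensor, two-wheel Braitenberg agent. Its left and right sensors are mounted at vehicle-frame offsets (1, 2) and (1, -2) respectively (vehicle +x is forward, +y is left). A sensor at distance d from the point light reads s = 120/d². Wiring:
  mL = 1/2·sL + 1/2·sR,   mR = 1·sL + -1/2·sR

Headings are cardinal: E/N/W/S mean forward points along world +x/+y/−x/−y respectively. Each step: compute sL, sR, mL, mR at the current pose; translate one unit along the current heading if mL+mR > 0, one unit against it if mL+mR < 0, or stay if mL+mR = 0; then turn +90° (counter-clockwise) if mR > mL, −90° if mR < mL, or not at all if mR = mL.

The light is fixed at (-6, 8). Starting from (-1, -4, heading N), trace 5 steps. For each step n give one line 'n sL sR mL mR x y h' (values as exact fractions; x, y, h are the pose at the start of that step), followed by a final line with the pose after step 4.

0 12/13 12/17 180/221 126/221 -1 -4 N
1 40/39 24/41 1288/1599 1172/1599 -1 -3 E
2 15/26 3/4 69/104 21/104 0 -3 S
3 120/221 24/25 4152/5525 348/5525 0 -4 W
4 12/13 12/17 180/221 126/221 -1 -4 N
final -1 -3 E

n=0: pose=(-1,-4,N); sL=12/13, sR=12/17; mL=180/221, mR=126/221; mL+mR=18/13 → advance +1; mR−mL=-54/221 → turn -1·90°
n=1: pose=(-1,-3,E); sL=40/39, sR=24/41; mL=1288/1599, mR=1172/1599; mL+mR=20/13 → advance +1; mR−mL=-116/1599 → turn -1·90°
n=2: pose=(0,-3,S); sL=15/26, sR=3/4; mL=69/104, mR=21/104; mL+mR=45/52 → advance +1; mR−mL=-6/13 → turn -1·90°
n=3: pose=(0,-4,W); sL=120/221, sR=24/25; mL=4152/5525, mR=348/5525; mL+mR=180/221 → advance +1; mR−mL=-3804/5525 → turn -1·90°
n=4: pose=(-1,-4,N); sL=12/13, sR=12/17; mL=180/221, mR=126/221; mL+mR=18/13 → advance +1; mR−mL=-54/221 → turn -1·90°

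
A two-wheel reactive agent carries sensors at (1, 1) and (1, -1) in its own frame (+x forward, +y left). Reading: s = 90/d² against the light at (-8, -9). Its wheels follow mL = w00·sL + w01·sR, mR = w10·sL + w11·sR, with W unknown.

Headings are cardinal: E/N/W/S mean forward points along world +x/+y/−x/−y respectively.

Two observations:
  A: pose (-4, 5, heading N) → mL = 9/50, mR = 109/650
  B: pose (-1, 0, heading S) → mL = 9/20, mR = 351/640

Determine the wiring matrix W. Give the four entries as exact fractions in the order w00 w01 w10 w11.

obs A: pose=(-4,5,N) → sL=5/13, sR=9/25, mL=9/50, mR=109/650
obs B: pose=(-1,0,S) → sL=45/64, sR=9/10, mL=9/20, mR=351/640
sensor matrix S = [[5/13, 9/25], [45/64, 9/10]]; det S = 387/4160
solve [mL_A; mL_B] = S·[w00; w01] and [mR_A; mR_B] = S·[w10; w11]:
  w00 = 0, w01 = 1/2, w10 = -1/2, w11 = 1

0 1/2 -1/2 1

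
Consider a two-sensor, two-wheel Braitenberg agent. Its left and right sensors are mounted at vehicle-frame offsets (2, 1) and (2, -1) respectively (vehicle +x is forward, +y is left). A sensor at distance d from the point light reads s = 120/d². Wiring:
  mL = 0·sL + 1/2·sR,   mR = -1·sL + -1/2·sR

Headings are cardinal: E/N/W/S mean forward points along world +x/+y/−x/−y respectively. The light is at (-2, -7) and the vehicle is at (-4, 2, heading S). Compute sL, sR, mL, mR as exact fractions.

left sensor world pos  = (-3, 0); dL² = 50
right sensor world pos = (-5, 0); dR² = 58
sL = 120/50 = 12/5
sR = 120/58 = 60/29
mL = 0·sL + 1/2·sR = 30/29
mR = -1·sL + -1/2·sR = -498/145

12/5 60/29 30/29 -498/145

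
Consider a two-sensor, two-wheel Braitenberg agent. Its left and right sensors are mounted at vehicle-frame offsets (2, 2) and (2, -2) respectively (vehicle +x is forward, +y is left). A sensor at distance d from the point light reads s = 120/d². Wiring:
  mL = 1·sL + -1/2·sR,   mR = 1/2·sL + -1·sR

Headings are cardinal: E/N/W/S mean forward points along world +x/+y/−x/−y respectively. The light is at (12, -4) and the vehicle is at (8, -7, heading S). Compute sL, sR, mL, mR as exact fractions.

left sensor world pos  = (10, -9); dL² = 29
right sensor world pos = (6, -9); dR² = 61
sL = 120/29 = 120/29
sR = 120/61 = 120/61
mL = 1·sL + -1/2·sR = 5580/1769
mR = 1/2·sL + -1·sR = 180/1769

120/29 120/61 5580/1769 180/1769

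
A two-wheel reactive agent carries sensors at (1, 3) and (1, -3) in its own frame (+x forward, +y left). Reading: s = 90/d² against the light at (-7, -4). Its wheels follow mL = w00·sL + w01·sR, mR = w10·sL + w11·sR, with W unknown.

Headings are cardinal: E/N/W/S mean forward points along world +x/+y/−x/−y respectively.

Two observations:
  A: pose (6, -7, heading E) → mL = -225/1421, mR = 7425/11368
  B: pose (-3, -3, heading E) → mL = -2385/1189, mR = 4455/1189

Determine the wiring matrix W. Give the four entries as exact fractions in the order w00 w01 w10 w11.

obs A: pose=(6,-7,E) → sL=45/98, sR=45/116, mL=-225/1421, mR=7425/11368
obs B: pose=(-3,-3,E) → sL=90/41, sR=90/29, mL=-2385/1189, mR=4455/1189
sensor matrix S = [[45/98, 45/116], [90/41, 90/29]]; det S = 66825/116522
solve [mL_A; mL_B] = S·[w00; w01] and [mR_A; mR_B] = S·[w10; w11]:
  w00 = 1/2, w01 = -1, w10 = 1, w11 = 1/2

1/2 -1 1 1/2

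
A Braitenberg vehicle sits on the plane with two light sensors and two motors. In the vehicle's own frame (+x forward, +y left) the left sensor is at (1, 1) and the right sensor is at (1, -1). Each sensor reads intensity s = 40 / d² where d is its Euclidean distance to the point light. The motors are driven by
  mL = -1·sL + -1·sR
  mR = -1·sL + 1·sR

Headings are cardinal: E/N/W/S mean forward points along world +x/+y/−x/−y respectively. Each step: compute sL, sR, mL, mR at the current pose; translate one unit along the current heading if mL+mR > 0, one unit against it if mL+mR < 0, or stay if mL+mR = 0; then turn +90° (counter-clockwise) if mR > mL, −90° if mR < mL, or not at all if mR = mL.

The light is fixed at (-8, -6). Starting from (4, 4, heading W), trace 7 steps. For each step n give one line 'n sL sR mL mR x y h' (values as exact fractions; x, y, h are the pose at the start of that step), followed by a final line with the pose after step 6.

0 20/101 20/121 -4440/12221 -400/12221 4 4 W
1 40/277 8/45 -4016/12465 416/12465 5 4 S
2 2/17 5/37 -159/629 11/629 5 5 E
3 8/53 40/313 -4624/16589 -384/16589 4 5 N
4 20/101 20/121 -4440/12221 -400/12221 4 4 W
5 40/277 8/45 -4016/12465 416/12465 5 4 S
6 2/17 5/37 -159/629 11/629 5 5 E
final 4 5 N

n=0: pose=(4,4,W); sL=20/101, sR=20/121; mL=-4440/12221, mR=-400/12221; mL+mR=-40/101 → advance -1; mR−mL=40/121 → turn +1·90°
n=1: pose=(5,4,S); sL=40/277, sR=8/45; mL=-4016/12465, mR=416/12465; mL+mR=-80/277 → advance -1; mR−mL=16/45 → turn +1·90°
n=2: pose=(5,5,E); sL=2/17, sR=5/37; mL=-159/629, mR=11/629; mL+mR=-4/17 → advance -1; mR−mL=10/37 → turn +1·90°
n=3: pose=(4,5,N); sL=8/53, sR=40/313; mL=-4624/16589, mR=-384/16589; mL+mR=-16/53 → advance -1; mR−mL=80/313 → turn +1·90°
n=4: pose=(4,4,W); sL=20/101, sR=20/121; mL=-4440/12221, mR=-400/12221; mL+mR=-40/101 → advance -1; mR−mL=40/121 → turn +1·90°
n=5: pose=(5,4,S); sL=40/277, sR=8/45; mL=-4016/12465, mR=416/12465; mL+mR=-80/277 → advance -1; mR−mL=16/45 → turn +1·90°
n=6: pose=(5,5,E); sL=2/17, sR=5/37; mL=-159/629, mR=11/629; mL+mR=-4/17 → advance -1; mR−mL=10/37 → turn +1·90°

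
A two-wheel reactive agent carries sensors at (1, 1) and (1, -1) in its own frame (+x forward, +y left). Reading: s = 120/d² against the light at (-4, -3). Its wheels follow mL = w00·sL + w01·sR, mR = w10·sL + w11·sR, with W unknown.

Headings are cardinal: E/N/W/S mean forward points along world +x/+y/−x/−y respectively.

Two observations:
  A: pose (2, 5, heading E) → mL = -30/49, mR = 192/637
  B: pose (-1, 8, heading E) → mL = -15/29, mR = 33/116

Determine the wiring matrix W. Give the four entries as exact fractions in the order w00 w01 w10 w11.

obs A: pose=(2,5,E) → sL=12/13, sR=60/49, mL=-30/49, mR=192/637
obs B: pose=(-1,8,E) → sL=3/4, sR=30/29, mL=-15/29, mR=33/116
sensor matrix S = [[12/13, 60/49], [3/4, 30/29]]; det S = 675/18473
solve [mL_A; mL_B] = S·[w00; w01] and [mR_A; mR_B] = S·[w10; w11]:
  w00 = 0, w01 = -1/2, w10 = -1, w11 = 1

0 -1/2 -1 1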